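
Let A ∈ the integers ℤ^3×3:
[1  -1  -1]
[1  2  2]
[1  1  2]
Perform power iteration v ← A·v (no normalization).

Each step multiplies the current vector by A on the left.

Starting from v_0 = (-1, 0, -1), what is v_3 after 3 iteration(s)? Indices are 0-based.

v_0 = (-1, 0, -1).
v_1 = A·v_0 = (0, -3, -3).
v_2 = A·v_1 = (6, -12, -9).
v_3 = A·v_2 = (27, -36, -24).

v_3 = (27, -36, -24)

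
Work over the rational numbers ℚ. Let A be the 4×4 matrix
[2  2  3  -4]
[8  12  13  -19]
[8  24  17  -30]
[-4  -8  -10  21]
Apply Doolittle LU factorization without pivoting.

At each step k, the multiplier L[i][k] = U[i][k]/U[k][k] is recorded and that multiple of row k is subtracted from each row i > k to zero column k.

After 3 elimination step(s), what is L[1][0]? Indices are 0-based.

L[1][0] = 4

k=0: U[0][0]=2
  eliminate (1,0): mult=4, new row 1: (0, 4, 1, -3); set L[1][0]=4
  eliminate (2,0): mult=4, new row 2: (0, 16, 5, -14); set L[2][0]=4
  eliminate (3,0): mult=-2, new row 3: (0, -4, -4, 13); set L[3][0]=-2
k=1: U[1][1]=4
  eliminate (2,1): mult=4, new row 2: (0, 0, 1, -2); set L[2][1]=4
  eliminate (3,1): mult=-1, new row 3: (0, 0, -3, 10); set L[3][1]=-1
k=2: U[2][2]=1
  eliminate (3,2): mult=-3, new row 3: (0, 0, 0, 4); set L[3][2]=-3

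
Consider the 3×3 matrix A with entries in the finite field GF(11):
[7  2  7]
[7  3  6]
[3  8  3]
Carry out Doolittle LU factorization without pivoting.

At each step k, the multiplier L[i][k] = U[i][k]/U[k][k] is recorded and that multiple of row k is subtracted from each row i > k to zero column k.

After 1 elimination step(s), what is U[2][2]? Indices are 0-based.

U[2][2] = 0

Step 1: pivot at (0,0) is 7.
  row1 ← row1 − (1)·row0  ⇒  L[1][0]=1, U row1=(0, 1, 10)
  row2 ← row2 − (2)·row0  ⇒  L[2][0]=2, U row2=(0, 4, 0)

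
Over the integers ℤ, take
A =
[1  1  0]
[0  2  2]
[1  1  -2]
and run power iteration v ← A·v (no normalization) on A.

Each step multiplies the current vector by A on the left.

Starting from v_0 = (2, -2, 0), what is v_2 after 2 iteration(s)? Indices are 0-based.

v_2 = (-4, -8, -4)

v_0 = (2, -2, 0).
v_1 = A·v_0 = (0, -4, 0).
v_2 = A·v_1 = (-4, -8, -4).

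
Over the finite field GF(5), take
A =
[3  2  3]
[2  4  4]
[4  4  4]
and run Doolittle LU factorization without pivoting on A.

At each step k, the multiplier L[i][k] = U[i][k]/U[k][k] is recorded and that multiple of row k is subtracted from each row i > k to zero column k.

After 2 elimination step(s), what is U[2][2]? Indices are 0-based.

U[2][2] = 4

Step 1: pivot at (0,0) is 3.
  row1 ← row1 − (4)·row0  ⇒  L[1][0]=4, U row1=(0, 1, 2)
  row2 ← row2 − (3)·row0  ⇒  L[2][0]=3, U row2=(0, 3, 0)
Step 2: pivot at (1,1) is 1.
  row2 ← row2 − (3)·row1  ⇒  L[2][1]=3, U row2=(0, 0, 4)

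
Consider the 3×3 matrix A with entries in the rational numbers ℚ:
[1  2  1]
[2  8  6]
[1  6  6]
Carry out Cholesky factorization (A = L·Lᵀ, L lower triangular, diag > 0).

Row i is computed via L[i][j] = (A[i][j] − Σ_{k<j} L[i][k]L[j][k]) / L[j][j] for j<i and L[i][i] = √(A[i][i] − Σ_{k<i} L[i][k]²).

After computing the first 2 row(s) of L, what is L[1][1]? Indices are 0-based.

L[1][1] = 2

Step 1: L[0][0] = √(1) = 1.
  L[1][0] = (2) / L[0][0] = 2.
Step 2: L[1][1] = √(4) = 2.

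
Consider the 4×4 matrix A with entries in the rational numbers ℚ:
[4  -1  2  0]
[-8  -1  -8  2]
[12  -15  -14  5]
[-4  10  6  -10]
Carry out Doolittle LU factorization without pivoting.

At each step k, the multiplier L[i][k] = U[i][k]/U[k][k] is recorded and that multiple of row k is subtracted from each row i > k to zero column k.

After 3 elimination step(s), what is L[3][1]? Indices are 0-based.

Step 1: pivot at (0,0) is 4.
  row1 ← row1 − (-2)·row0  ⇒  L[1][0]=-2, U row1=(0, -3, -4, 2)
  row2 ← row2 − (3)·row0  ⇒  L[2][0]=3, U row2=(0, -12, -20, 5)
  row3 ← row3 − (-1)·row0  ⇒  L[3][0]=-1, U row3=(0, 9, 8, -10)
Step 2: pivot at (1,1) is -3.
  row2 ← row2 − (4)·row1  ⇒  L[2][1]=4, U row2=(0, 0, -4, -3)
  row3 ← row3 − (-3)·row1  ⇒  L[3][1]=-3, U row3=(0, 0, -4, -4)
Step 3: pivot at (2,2) is -4.
  row3 ← row3 − (1)·row2  ⇒  L[3][2]=1, U row3=(0, 0, 0, -1)

L[3][1] = -3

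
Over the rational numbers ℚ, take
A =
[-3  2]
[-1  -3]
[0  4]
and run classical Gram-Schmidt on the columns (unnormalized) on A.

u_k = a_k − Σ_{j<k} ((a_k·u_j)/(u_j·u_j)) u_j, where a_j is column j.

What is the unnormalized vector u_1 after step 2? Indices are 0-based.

u_1 = (11/10, -33/10, 4)

Step 1: u_0 = a_0 = (-3, -1, 0).
Step 2: u_1 = a_1 − (-3/10)·u_0 = (11/10, -33/10, 4).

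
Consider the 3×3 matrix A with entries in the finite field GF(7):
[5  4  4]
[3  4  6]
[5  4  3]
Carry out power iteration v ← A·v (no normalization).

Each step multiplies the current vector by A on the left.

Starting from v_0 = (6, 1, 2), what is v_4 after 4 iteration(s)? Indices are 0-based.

v_4 = (3, 2, 3)

v_0 = (6, 1, 2).
v_1 = A·v_0 = (0, 6, 5).
v_2 = A·v_1 = (2, 5, 4).
v_3 = A·v_2 = (4, 1, 0).
v_4 = A·v_3 = (3, 2, 3).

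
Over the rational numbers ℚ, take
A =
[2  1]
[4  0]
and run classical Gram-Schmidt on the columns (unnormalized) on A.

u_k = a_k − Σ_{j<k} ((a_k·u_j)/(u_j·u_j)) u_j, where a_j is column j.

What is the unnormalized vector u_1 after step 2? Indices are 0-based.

u_1 = (4/5, -2/5)

Step 1: u_0 = a_0 = (2, 4).
Step 2: u_1 = a_1 − (1/10)·u_0 = (4/5, -2/5).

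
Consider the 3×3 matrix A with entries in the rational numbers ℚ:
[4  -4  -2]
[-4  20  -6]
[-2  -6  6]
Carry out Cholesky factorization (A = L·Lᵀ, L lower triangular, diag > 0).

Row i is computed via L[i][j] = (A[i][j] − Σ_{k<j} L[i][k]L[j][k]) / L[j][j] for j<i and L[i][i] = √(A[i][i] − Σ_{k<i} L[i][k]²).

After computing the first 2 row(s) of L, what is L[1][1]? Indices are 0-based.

Step 1: L[0][0] = √(4) = 2.
  L[1][0] = (-4) / L[0][0] = -2.
Step 2: L[1][1] = √(16) = 4.

L[1][1] = 4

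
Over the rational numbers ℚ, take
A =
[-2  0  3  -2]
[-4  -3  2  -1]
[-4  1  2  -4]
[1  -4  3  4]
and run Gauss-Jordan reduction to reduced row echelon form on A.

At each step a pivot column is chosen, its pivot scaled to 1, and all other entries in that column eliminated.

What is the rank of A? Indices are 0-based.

rank = 4

step 1: normalize row 0 (÷-2) = (1, 0, -3/2, 1)
  row 1: subtract -4×row0 = (0, -3, -4, 3)
  row 2: subtract -4×row0 = (0, 1, -4, 0)
  row 3: subtract 1×row0 = (0, -4, 9/2, 3)
step 2: normalize row 1 (÷-3) = (0, 1, 4/3, -1)
  row 2: subtract 1×row1 = (0, 0, -16/3, 1)
  row 3: subtract -4×row1 = (0, 0, 59/6, -1)
step 3: normalize row 2 (÷-16/3) = (0, 0, 1, -3/16)
  row 0: subtract -3/2×row2 = (1, 0, 0, 23/32)
  row 1: subtract 4/3×row2 = (0, 1, 0, -3/4)
  row 3: subtract 59/6×row2 = (0, 0, 0, 27/32)
step 4: normalize row 3 (÷27/32) = (0, 0, 0, 1)
  row 0: subtract 23/32×row3 = (1, 0, 0, 0)
  row 1: subtract -3/4×row3 = (0, 1, 0, 0)
  row 2: subtract -3/16×row3 = (0, 0, 1, 0)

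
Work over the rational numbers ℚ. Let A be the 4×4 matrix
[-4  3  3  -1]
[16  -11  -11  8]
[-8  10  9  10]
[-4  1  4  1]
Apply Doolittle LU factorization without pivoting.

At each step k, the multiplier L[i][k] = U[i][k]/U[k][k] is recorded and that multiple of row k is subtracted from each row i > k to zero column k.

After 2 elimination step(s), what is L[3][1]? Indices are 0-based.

L[3][1] = -2

[col 0] pivot -4
  R1 -= -4*R0 → (0, 1, 1, 4)  (L[1][0] := -4)
  R2 -= 2*R0 → (0, 4, 3, 12)  (L[2][0] := 2)
  R3 -= 1*R0 → (0, -2, 1, 2)  (L[3][0] := 1)
[col 1] pivot 1
  R2 -= 4*R1 → (0, 0, -1, -4)  (L[2][1] := 4)
  R3 -= -2*R1 → (0, 0, 3, 10)  (L[3][1] := -2)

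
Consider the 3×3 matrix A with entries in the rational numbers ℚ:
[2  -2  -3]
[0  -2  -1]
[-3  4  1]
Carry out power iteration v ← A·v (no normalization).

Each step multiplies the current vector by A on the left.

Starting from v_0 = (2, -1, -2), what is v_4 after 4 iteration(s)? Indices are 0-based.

v_4 = (852, 124, -652)

v_0 = (2, -1, -2).
v_1 = A·v_0 = (12, 4, -12).
v_2 = A·v_1 = (52, 4, -32).
v_3 = A·v_2 = (192, 24, -172).
v_4 = A·v_3 = (852, 124, -652).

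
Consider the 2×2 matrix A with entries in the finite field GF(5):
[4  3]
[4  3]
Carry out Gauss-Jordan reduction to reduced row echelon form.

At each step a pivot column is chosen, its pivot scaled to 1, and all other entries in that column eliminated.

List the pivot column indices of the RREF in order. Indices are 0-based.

pivot(0,0)=4: scale R0 → (1, 2)
  clear (1,0): R1 −= (4)R0 → (0, 0)
col 1: no nonzero at/below row 1; advance.

pivot columns: 0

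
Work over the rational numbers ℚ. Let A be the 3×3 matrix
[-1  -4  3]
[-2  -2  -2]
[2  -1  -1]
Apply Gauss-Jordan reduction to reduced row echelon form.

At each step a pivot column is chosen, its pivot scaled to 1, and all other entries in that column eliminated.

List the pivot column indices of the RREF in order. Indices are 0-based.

pivot columns: 0, 1, 2

[1] R0 /= -1  ⇒  (1, 4, -3)
     R1 -= -2·R0  ⇒  (0, 6, -8)
     R2 -= 2·R0  ⇒  (0, -9, 5)
[2] R1 /= 6  ⇒  (0, 1, -4/3)
     R0 -= 4·R1  ⇒  (1, 0, 7/3)
     R2 -= -9·R1  ⇒  (0, 0, -7)
[3] R2 /= -7  ⇒  (0, 0, 1)
     R0 -= 7/3·R2  ⇒  (1, 0, 0)
     R1 -= -4/3·R2  ⇒  (0, 1, 0)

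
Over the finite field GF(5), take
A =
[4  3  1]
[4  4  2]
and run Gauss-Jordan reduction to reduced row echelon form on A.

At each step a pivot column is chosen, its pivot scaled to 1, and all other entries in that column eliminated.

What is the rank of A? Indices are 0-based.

pivot(0,0)=4: scale R0 → (1, 2, 4)
  clear (1,0): R1 −= (4)R0 → (0, 1, 1)
pivot(1,1)=1: scale R1 → (0, 1, 1)
  clear (0,1): R0 −= (2)R1 → (1, 0, 2)

rank = 2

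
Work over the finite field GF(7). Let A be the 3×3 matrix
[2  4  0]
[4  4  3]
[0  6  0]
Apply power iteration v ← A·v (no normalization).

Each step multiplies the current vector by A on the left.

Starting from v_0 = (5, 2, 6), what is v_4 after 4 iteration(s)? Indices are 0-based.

v_4 = (6, 1, 1)

v_0 = (5, 2, 6).
v_1 = A·v_0 = (4, 4, 5).
v_2 = A·v_1 = (3, 5, 3).
v_3 = A·v_2 = (5, 6, 2).
v_4 = A·v_3 = (6, 1, 1).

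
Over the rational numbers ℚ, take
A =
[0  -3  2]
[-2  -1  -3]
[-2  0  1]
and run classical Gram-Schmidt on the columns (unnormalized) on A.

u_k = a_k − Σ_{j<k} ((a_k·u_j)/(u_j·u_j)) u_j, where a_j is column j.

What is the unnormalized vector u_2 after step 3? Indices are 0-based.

Step 1: u_0 = a_0 = (0, -2, -2).
Step 2: u_1 = a_1 − (1/4)·u_0 = (-3, -1/2, 1/2).
Step 3: u_2 = a_2 − (1/2)·u_0 − (-8/19)·u_1 = (14/19, -42/19, 42/19).

u_2 = (14/19, -42/19, 42/19)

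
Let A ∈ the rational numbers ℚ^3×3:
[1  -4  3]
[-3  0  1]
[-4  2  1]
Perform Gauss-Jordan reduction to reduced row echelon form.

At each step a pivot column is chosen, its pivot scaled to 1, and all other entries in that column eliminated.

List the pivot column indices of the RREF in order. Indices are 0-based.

pivot columns: 0, 1, 2

[1] R0 /= 1  ⇒  (1, -4, 3)
     R1 -= -3·R0  ⇒  (0, -12, 10)
     R2 -= -4·R0  ⇒  (0, -14, 13)
[2] R1 /= -12  ⇒  (0, 1, -5/6)
     R0 -= -4·R1  ⇒  (1, 0, -1/3)
     R2 -= -14·R1  ⇒  (0, 0, 4/3)
[3] R2 /= 4/3  ⇒  (0, 0, 1)
     R0 -= -1/3·R2  ⇒  (1, 0, 0)
     R1 -= -5/6·R2  ⇒  (0, 1, 0)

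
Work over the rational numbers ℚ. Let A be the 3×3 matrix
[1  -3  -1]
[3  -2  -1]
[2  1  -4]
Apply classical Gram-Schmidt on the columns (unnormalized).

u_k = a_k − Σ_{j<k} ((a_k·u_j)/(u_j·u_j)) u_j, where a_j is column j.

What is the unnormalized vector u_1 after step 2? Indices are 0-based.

Step 1: u_0 = a_0 = (1, 3, 2).
Step 2: u_1 = a_1 − (-1/2)·u_0 = (-5/2, -1/2, 2).

u_1 = (-5/2, -1/2, 2)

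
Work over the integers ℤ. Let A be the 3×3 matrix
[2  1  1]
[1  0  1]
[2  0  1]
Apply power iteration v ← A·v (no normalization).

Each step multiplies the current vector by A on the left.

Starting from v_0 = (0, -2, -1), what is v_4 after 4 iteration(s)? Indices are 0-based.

v_0 = (0, -2, -1).
v_1 = A·v_0 = (-3, -1, -1).
v_2 = A·v_1 = (-8, -4, -7).
v_3 = A·v_2 = (-27, -15, -23).
v_4 = A·v_3 = (-92, -50, -77).

v_4 = (-92, -50, -77)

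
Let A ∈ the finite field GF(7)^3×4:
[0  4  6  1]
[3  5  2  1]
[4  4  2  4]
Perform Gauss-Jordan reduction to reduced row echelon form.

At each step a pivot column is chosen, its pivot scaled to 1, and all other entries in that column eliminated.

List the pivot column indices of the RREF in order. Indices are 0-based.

pivot(0,0): swap R0↔R1
pivot(0,0)=3: scale R0 → (1, 4, 3, 5)
  clear (2,0): R2 −= (4)R0 → (0, 2, 4, 5)
pivot(1,1)=4: scale R1 → (0, 1, 5, 2)
  clear (0,1): R0 −= (4)R1 → (1, 0, 4, 4)
  clear (2,1): R2 −= (2)R1 → (0, 0, 1, 1)
pivot(2,2)=1: scale R2 → (0, 0, 1, 1)
  clear (0,2): R0 −= (4)R2 → (1, 0, 0, 0)
  clear (1,2): R1 −= (5)R2 → (0, 1, 0, 4)

pivot columns: 0, 1, 2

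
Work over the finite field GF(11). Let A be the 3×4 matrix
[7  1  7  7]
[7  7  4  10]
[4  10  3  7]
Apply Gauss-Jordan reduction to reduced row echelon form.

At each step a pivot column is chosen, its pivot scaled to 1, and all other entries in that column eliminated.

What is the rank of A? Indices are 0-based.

[1] R0 /= 7  ⇒  (1, 8, 1, 1)
     R1 -= 7·R0  ⇒  (0, 6, 8, 3)
     R2 -= 4·R0  ⇒  (0, 0, 10, 3)
[2] R1 /= 6  ⇒  (0, 1, 5, 6)
     R0 -= 8·R1  ⇒  (1, 0, 5, 8)
[3] R2 /= 10  ⇒  (0, 0, 1, 8)
     R0 -= 5·R2  ⇒  (1, 0, 0, 1)
     R1 -= 5·R2  ⇒  (0, 1, 0, 10)

rank = 3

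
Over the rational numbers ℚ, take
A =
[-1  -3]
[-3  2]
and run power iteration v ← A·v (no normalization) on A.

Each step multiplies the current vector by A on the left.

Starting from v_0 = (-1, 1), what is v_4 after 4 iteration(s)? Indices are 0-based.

v_4 = (-178, 247)

v_0 = (-1, 1).
v_1 = A·v_0 = (-2, 5).
v_2 = A·v_1 = (-13, 16).
v_3 = A·v_2 = (-35, 71).
v_4 = A·v_3 = (-178, 247).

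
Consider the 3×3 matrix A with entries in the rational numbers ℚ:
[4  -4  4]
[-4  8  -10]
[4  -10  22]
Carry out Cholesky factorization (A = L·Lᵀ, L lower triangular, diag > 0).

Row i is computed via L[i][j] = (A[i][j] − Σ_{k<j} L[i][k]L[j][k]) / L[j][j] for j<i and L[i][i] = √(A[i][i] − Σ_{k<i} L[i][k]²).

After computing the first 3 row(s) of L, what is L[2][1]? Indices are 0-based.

L[2][1] = -3

Step 1: L[0][0] = √(4) = 2.
  L[1][0] = (-4) / L[0][0] = -2.
Step 2: L[1][1] = √(4) = 2.
  L[2][0] = (4) / L[0][0] = 2.
  L[2][1] = (-6) / L[1][1] = -3.
Step 3: L[2][2] = √(9) = 3.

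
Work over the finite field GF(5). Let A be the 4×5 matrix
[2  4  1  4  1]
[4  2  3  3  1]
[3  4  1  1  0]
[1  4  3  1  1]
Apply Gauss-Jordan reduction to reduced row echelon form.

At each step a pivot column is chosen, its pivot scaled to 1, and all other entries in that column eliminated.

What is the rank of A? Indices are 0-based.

rank = 4

step 1: normalize row 0 (÷2) = (1, 2, 3, 2, 3)
  row 1: subtract 4×row0 = (0, 4, 1, 0, 4)
  row 2: subtract 3×row0 = (0, 3, 2, 0, 1)
  row 3: subtract 1×row0 = (0, 2, 0, 4, 3)
step 2: normalize row 1 (÷4) = (0, 1, 4, 0, 1)
  row 0: subtract 2×row1 = (1, 0, 0, 2, 1)
  row 2: subtract 3×row1 = (0, 0, 0, 0, 3)
  row 3: subtract 2×row1 = (0, 0, 2, 4, 1)
step 3: exchange rows 2,3
step 3: normalize row 2 (÷2) = (0, 0, 1, 2, 3)
  row 1: subtract 4×row2 = (0, 1, 0, 2, 4)
skip col 3 (zero from row 3)
step 4: normalize row 3 (÷3) = (0, 0, 0, 0, 1)
  row 0: subtract 1×row3 = (1, 0, 0, 2, 0)
  row 1: subtract 4×row3 = (0, 1, 0, 2, 0)
  row 2: subtract 3×row3 = (0, 0, 1, 2, 0)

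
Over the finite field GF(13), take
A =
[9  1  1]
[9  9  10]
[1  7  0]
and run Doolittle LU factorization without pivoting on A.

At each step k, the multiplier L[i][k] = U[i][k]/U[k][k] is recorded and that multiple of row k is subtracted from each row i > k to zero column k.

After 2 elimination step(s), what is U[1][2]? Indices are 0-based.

[col 0] pivot 9
  R1 -= 1*R0 → (0, 8, 9)  (L[1][0] := 1)
  R2 -= 3*R0 → (0, 4, 10)  (L[2][0] := 3)
[col 1] pivot 8
  R2 -= 7*R1 → (0, 0, 12)  (L[2][1] := 7)

U[1][2] = 9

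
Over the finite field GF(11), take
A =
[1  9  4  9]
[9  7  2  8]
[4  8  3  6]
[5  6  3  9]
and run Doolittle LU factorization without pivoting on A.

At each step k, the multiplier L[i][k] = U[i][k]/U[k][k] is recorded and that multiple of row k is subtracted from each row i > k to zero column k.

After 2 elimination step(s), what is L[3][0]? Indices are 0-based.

L[3][0] = 5

k=0: U[0][0]=1
  eliminate (1,0): mult=9, new row 1: (0, 3, 10, 4); set L[1][0]=9
  eliminate (2,0): mult=4, new row 2: (0, 5, 9, 3); set L[2][0]=4
  eliminate (3,0): mult=5, new row 3: (0, 5, 5, 8); set L[3][0]=5
k=1: U[1][1]=3
  eliminate (2,1): mult=9, new row 2: (0, 0, 7, 0); set L[2][1]=9
  eliminate (3,1): mult=9, new row 3: (0, 0, 3, 5); set L[3][1]=9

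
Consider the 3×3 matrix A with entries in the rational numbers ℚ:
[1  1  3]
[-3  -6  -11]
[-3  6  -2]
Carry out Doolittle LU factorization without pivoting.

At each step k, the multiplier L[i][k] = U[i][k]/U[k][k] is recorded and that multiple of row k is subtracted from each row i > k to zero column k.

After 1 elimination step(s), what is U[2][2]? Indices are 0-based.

[col 0] pivot 1
  R1 -= -3*R0 → (0, -3, -2)  (L[1][0] := -3)
  R2 -= -3*R0 → (0, 9, 7)  (L[2][0] := -3)

U[2][2] = 7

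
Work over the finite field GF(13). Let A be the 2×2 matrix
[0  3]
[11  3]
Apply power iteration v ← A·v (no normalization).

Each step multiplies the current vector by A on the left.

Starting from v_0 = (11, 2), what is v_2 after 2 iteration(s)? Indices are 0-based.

v_2 = (4, 5)

v_0 = (11, 2).
v_1 = A·v_0 = (6, 10).
v_2 = A·v_1 = (4, 5).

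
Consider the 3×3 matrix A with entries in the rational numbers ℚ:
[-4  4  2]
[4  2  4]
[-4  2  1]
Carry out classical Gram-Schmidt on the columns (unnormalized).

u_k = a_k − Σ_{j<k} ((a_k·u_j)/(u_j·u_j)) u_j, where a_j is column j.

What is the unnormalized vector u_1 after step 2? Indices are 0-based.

Step 1: u_0 = a_0 = (-4, 4, -4).
Step 2: u_1 = a_1 − (-1/3)·u_0 = (8/3, 10/3, 2/3).

u_1 = (8/3, 10/3, 2/3)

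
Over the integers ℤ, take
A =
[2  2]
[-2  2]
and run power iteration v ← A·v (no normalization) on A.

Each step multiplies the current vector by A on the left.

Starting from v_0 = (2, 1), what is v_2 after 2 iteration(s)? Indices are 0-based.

v_2 = (8, -16)

v_0 = (2, 1).
v_1 = A·v_0 = (6, -2).
v_2 = A·v_1 = (8, -16).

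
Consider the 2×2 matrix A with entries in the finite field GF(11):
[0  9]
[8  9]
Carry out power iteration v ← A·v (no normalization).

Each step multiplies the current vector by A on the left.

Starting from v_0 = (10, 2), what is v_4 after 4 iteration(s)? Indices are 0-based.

v_0 = (10, 2).
v_1 = A·v_0 = (7, 10).
v_2 = A·v_1 = (2, 3).
v_3 = A·v_2 = (5, 10).
v_4 = A·v_3 = (2, 9).

v_4 = (2, 9)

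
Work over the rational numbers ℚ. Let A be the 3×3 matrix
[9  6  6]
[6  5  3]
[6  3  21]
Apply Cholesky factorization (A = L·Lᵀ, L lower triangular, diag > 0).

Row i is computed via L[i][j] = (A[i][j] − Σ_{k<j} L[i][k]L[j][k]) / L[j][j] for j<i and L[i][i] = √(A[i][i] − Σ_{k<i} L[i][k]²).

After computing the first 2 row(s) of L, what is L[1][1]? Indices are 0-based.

L[1][1] = 1

Step 1: L[0][0] = √(9) = 3.
  L[1][0] = (6) / L[0][0] = 2.
Step 2: L[1][1] = √(1) = 1.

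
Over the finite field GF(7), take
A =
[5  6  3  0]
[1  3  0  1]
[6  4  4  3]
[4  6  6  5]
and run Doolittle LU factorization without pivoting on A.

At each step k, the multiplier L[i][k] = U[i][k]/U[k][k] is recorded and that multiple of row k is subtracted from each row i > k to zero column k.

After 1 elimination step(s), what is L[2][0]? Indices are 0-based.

L[2][0] = 4

k=0: U[0][0]=5
  eliminate (1,0): mult=3, new row 1: (0, 6, 5, 1); set L[1][0]=3
  eliminate (2,0): mult=4, new row 2: (0, 1, 6, 3); set L[2][0]=4
  eliminate (3,0): mult=5, new row 3: (0, 4, 5, 5); set L[3][0]=5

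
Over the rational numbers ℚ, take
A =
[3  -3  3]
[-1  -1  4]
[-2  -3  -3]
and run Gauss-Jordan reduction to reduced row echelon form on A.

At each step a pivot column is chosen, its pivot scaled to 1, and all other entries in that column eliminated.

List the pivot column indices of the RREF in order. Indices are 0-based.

pivot(0,0)=3: scale R0 → (1, -1, 1)
  clear (1,0): R1 −= (-1)R0 → (0, -2, 5)
  clear (2,0): R2 −= (-2)R0 → (0, -5, -1)
pivot(1,1)=-2: scale R1 → (0, 1, -5/2)
  clear (0,1): R0 −= (-1)R1 → (1, 0, -3/2)
  clear (2,1): R2 −= (-5)R1 → (0, 0, -27/2)
pivot(2,2)=-27/2: scale R2 → (0, 0, 1)
  clear (0,2): R0 −= (-3/2)R2 → (1, 0, 0)
  clear (1,2): R1 −= (-5/2)R2 → (0, 1, 0)

pivot columns: 0, 1, 2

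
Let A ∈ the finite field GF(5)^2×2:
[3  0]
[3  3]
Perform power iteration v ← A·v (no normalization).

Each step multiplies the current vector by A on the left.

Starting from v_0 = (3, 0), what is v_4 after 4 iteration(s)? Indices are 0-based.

v_4 = (3, 2)

v_0 = (3, 0).
v_1 = A·v_0 = (4, 4).
v_2 = A·v_1 = (2, 4).
v_3 = A·v_2 = (1, 3).
v_4 = A·v_3 = (3, 2).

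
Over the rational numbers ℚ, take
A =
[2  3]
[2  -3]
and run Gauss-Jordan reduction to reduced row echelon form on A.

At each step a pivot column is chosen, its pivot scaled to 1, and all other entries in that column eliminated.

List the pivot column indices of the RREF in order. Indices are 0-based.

pivot(0,0)=2: scale R0 → (1, 3/2)
  clear (1,0): R1 −= (2)R0 → (0, -6)
pivot(1,1)=-6: scale R1 → (0, 1)
  clear (0,1): R0 −= (3/2)R1 → (1, 0)

pivot columns: 0, 1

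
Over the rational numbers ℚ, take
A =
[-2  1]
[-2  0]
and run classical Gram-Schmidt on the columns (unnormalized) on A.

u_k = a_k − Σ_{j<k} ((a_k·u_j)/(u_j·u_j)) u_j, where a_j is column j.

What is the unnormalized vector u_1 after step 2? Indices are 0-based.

u_1 = (1/2, -1/2)

Step 1: u_0 = a_0 = (-2, -2).
Step 2: u_1 = a_1 − (-1/4)·u_0 = (1/2, -1/2).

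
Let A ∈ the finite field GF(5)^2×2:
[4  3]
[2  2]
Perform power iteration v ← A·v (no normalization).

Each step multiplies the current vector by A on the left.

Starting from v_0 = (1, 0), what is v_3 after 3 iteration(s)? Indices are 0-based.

v_0 = (1, 0).
v_1 = A·v_0 = (4, 2).
v_2 = A·v_1 = (2, 2).
v_3 = A·v_2 = (4, 3).

v_3 = (4, 3)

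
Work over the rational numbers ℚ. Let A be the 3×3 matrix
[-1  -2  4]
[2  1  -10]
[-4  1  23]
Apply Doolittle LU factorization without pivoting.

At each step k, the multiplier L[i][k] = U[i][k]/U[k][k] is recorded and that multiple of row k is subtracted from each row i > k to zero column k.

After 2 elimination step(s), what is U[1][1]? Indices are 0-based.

U[1][1] = -3

k=0: U[0][0]=-1
  eliminate (1,0): mult=-2, new row 1: (0, -3, -2); set L[1][0]=-2
  eliminate (2,0): mult=4, new row 2: (0, 9, 7); set L[2][0]=4
k=1: U[1][1]=-3
  eliminate (2,1): mult=-3, new row 2: (0, 0, 1); set L[2][1]=-3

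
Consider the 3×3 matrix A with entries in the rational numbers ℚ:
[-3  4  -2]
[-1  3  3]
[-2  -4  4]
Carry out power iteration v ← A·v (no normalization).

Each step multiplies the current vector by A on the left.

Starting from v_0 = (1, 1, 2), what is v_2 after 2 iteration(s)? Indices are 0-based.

v_0 = (1, 1, 2).
v_1 = A·v_0 = (-3, 8, 2).
v_2 = A·v_1 = (37, 33, -18).

v_2 = (37, 33, -18)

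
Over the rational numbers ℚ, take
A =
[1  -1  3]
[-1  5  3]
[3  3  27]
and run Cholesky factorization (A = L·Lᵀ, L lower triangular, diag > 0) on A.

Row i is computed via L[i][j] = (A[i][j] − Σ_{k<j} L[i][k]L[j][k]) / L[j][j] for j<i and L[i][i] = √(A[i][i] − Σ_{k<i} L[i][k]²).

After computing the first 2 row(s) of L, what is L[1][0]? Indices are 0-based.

L[1][0] = -1

Step 1: L[0][0] = √(1) = 1.
  L[1][0] = (-1) / L[0][0] = -1.
Step 2: L[1][1] = √(4) = 2.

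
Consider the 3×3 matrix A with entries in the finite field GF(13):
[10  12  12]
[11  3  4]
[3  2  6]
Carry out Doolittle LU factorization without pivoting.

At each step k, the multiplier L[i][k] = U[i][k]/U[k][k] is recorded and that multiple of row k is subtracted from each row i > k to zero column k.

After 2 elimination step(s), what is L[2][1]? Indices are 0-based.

L[2][1] = 5

Step 1: pivot at (0,0) is 10.
  row1 ← row1 − (5)·row0  ⇒  L[1][0]=5, U row1=(0, 8, 9)
  row2 ← row2 − (12)·row0  ⇒  L[2][0]=12, U row2=(0, 1, 5)
Step 2: pivot at (1,1) is 8.
  row2 ← row2 − (5)·row1  ⇒  L[2][1]=5, U row2=(0, 0, 12)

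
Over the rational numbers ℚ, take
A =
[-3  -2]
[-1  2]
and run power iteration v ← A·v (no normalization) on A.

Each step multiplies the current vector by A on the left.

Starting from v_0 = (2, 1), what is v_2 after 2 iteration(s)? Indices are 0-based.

v_2 = (24, 8)

v_0 = (2, 1).
v_1 = A·v_0 = (-8, 0).
v_2 = A·v_1 = (24, 8).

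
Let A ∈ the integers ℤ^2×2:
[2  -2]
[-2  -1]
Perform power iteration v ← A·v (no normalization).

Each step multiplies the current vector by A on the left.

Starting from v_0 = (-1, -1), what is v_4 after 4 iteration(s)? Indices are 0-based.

v_4 = (-42, -3)

v_0 = (-1, -1).
v_1 = A·v_0 = (0, 3).
v_2 = A·v_1 = (-6, -3).
v_3 = A·v_2 = (-6, 15).
v_4 = A·v_3 = (-42, -3).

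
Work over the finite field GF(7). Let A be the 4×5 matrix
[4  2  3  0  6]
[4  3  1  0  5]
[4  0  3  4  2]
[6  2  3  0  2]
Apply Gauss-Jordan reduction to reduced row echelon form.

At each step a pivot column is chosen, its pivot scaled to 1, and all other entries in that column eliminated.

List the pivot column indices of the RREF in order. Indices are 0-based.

pivot(0,0)=4: scale R0 → (1, 4, 6, 0, 5)
  clear (1,0): R1 −= (4)R0 → (0, 1, 5, 0, 6)
  clear (2,0): R2 −= (4)R0 → (0, 5, 0, 4, 3)
  clear (3,0): R3 −= (6)R0 → (0, 6, 2, 0, 0)
pivot(1,1)=1: scale R1 → (0, 1, 5, 0, 6)
  clear (0,1): R0 −= (4)R1 → (1, 0, 0, 0, 2)
  clear (2,1): R2 −= (5)R1 → (0, 0, 3, 4, 1)
  clear (3,1): R3 −= (6)R1 → (0, 0, 0, 0, 6)
pivot(2,2)=3: scale R2 → (0, 0, 1, 6, 5)
  clear (1,2): R1 −= (5)R2 → (0, 1, 0, 5, 2)
col 3: no nonzero at/below row 3; advance.
pivot(3,4)=6: scale R3 → (0, 0, 0, 0, 1)
  clear (0,4): R0 −= (2)R3 → (1, 0, 0, 0, 0)
  clear (1,4): R1 −= (2)R3 → (0, 1, 0, 5, 0)
  clear (2,4): R2 −= (5)R3 → (0, 0, 1, 6, 0)

pivot columns: 0, 1, 2, 4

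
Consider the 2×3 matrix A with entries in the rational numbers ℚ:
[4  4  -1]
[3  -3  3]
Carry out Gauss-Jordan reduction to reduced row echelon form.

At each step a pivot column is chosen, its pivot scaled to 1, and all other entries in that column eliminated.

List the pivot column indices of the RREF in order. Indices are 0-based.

pivot columns: 0, 1

step 1: normalize row 0 (÷4) = (1, 1, -1/4)
  row 1: subtract 3×row0 = (0, -6, 15/4)
step 2: normalize row 1 (÷-6) = (0, 1, -5/8)
  row 0: subtract 1×row1 = (1, 0, 3/8)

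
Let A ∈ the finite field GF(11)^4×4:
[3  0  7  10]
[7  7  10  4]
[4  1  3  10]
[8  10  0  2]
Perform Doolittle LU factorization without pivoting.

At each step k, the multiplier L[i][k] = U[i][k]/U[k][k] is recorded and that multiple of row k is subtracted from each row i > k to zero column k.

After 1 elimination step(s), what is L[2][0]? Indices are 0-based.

L[2][0] = 5

[col 0] pivot 3
  R1 -= 6*R0 → (0, 7, 1, 10)  (L[1][0] := 6)
  R2 -= 5*R0 → (0, 1, 1, 4)  (L[2][0] := 5)
  R3 -= 10*R0 → (0, 10, 7, 1)  (L[3][0] := 10)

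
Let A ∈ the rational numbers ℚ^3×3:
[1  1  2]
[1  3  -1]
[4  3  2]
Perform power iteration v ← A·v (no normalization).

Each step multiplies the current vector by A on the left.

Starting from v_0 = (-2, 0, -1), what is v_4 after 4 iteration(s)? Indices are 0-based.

v_4 = (-415, 138, -669)

v_0 = (-2, 0, -1).
v_1 = A·v_0 = (-4, -1, -10).
v_2 = A·v_1 = (-25, 3, -39).
v_3 = A·v_2 = (-100, 23, -169).
v_4 = A·v_3 = (-415, 138, -669).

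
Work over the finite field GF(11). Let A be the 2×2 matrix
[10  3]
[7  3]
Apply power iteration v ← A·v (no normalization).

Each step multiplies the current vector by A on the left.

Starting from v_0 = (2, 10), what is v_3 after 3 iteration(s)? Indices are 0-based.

v_0 = (2, 10).
v_1 = A·v_0 = (6, 0).
v_2 = A·v_1 = (5, 9).
v_3 = A·v_2 = (0, 7).

v_3 = (0, 7)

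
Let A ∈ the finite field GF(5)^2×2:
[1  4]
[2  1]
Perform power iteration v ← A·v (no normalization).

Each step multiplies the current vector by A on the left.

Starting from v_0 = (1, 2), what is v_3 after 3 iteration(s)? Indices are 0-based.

v_3 = (3, 2)

v_0 = (1, 2).
v_1 = A·v_0 = (4, 4).
v_2 = A·v_1 = (0, 2).
v_3 = A·v_2 = (3, 2).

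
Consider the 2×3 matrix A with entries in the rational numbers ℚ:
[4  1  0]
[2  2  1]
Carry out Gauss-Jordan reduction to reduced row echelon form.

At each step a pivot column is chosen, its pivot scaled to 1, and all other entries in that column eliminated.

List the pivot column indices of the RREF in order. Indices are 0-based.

[1] R0 /= 4  ⇒  (1, 1/4, 0)
     R1 -= 2·R0  ⇒  (0, 3/2, 1)
[2] R1 /= 3/2  ⇒  (0, 1, 2/3)
     R0 -= 1/4·R1  ⇒  (1, 0, -1/6)

pivot columns: 0, 1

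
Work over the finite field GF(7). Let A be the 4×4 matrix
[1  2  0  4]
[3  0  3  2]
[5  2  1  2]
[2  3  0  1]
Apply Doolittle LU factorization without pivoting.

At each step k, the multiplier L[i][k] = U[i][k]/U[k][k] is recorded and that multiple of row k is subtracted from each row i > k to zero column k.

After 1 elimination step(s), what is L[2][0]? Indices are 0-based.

L[2][0] = 5

k=0: U[0][0]=1
  eliminate (1,0): mult=3, new row 1: (0, 1, 3, 4); set L[1][0]=3
  eliminate (2,0): mult=5, new row 2: (0, 6, 1, 3); set L[2][0]=5
  eliminate (3,0): mult=2, new row 3: (0, 6, 0, 0); set L[3][0]=2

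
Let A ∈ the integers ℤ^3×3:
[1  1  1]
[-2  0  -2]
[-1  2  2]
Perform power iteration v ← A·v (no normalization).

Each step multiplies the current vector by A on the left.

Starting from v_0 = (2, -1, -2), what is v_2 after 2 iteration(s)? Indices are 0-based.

v_0 = (2, -1, -2).
v_1 = A·v_0 = (-1, 0, -8).
v_2 = A·v_1 = (-9, 18, -15).

v_2 = (-9, 18, -15)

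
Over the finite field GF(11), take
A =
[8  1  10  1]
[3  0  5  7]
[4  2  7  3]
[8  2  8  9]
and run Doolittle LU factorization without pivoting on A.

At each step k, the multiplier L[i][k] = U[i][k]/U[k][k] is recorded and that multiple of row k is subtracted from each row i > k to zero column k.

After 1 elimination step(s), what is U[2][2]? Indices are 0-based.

U[2][2] = 2

k=0: U[0][0]=8
  eliminate (1,0): mult=10, new row 1: (0, 1, 4, 8); set L[1][0]=10
  eliminate (2,0): mult=6, new row 2: (0, 7, 2, 8); set L[2][0]=6
  eliminate (3,0): mult=1, new row 3: (0, 1, 9, 8); set L[3][0]=1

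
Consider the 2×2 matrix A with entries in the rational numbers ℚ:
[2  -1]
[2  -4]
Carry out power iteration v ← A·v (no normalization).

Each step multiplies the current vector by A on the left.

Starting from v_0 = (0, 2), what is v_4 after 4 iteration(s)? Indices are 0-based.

v_0 = (0, 2).
v_1 = A·v_0 = (-2, -8).
v_2 = A·v_1 = (4, 28).
v_3 = A·v_2 = (-20, -104).
v_4 = A·v_3 = (64, 376).

v_4 = (64, 376)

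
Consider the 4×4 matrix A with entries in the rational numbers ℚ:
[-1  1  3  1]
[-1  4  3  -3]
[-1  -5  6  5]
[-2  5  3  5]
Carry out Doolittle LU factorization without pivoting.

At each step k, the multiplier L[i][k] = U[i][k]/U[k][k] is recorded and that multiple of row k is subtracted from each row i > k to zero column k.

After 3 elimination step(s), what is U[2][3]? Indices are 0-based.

U[2][3] = -4

Step 1: pivot at (0,0) is -1.
  row1 ← row1 − (1)·row0  ⇒  L[1][0]=1, U row1=(0, 3, 0, -4)
  row2 ← row2 − (1)·row0  ⇒  L[2][0]=1, U row2=(0, -6, 3, 4)
  row3 ← row3 − (2)·row0  ⇒  L[3][0]=2, U row3=(0, 3, -3, 3)
Step 2: pivot at (1,1) is 3.
  row2 ← row2 − (-2)·row1  ⇒  L[2][1]=-2, U row2=(0, 0, 3, -4)
  row3 ← row3 − (1)·row1  ⇒  L[3][1]=1, U row3=(0, 0, -3, 7)
Step 3: pivot at (2,2) is 3.
  row3 ← row3 − (-1)·row2  ⇒  L[3][2]=-1, U row3=(0, 0, 0, 3)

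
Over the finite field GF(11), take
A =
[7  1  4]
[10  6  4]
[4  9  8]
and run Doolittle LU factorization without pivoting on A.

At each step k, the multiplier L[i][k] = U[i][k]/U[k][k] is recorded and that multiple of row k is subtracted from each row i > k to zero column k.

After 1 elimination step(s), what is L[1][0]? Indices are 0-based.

k=0: U[0][0]=7
  eliminate (1,0): mult=3, new row 1: (0, 3, 3); set L[1][0]=3
  eliminate (2,0): mult=10, new row 2: (0, 10, 1); set L[2][0]=10

L[1][0] = 3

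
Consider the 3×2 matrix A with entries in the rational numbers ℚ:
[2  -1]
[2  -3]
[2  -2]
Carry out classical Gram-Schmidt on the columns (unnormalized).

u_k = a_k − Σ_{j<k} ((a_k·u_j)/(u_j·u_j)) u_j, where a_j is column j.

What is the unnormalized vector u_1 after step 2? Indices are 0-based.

Step 1: u_0 = a_0 = (2, 2, 2).
Step 2: u_1 = a_1 − (-1)·u_0 = (1, -1, 0).

u_1 = (1, -1, 0)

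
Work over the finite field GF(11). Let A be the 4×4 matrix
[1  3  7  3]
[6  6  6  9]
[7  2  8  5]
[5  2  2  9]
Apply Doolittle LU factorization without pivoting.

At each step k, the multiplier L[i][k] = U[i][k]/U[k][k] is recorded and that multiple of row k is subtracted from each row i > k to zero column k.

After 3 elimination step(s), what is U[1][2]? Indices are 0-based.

k=0: U[0][0]=1
  eliminate (1,0): mult=6, new row 1: (0, 10, 8, 2); set L[1][0]=6
  eliminate (2,0): mult=7, new row 2: (0, 3, 3, 6); set L[2][0]=7
  eliminate (3,0): mult=5, new row 3: (0, 9, 0, 5); set L[3][0]=5
k=1: U[1][1]=10
  eliminate (2,1): mult=8, new row 2: (0, 0, 5, 1); set L[2][1]=8
  eliminate (3,1): mult=2, new row 3: (0, 0, 6, 1); set L[3][1]=2
k=2: U[2][2]=5
  eliminate (3,2): mult=10, new row 3: (0, 0, 0, 2); set L[3][2]=10

U[1][2] = 8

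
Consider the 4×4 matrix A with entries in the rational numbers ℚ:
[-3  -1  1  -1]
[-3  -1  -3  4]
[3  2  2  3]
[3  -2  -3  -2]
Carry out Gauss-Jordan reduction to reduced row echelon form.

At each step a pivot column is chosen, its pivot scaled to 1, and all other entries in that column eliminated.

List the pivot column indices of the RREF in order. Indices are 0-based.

pivot(0,0)=-3: scale R0 → (1, 1/3, -1/3, 1/3)
  clear (1,0): R1 −= (-3)R0 → (0, 0, -4, 5)
  clear (2,0): R2 −= (3)R0 → (0, 1, 3, 2)
  clear (3,0): R3 −= (3)R0 → (0, -3, -2, -3)
pivot(1,1): swap R1↔R2
pivot(1,1)=1: scale R1 → (0, 1, 3, 2)
  clear (0,1): R0 −= (1/3)R1 → (1, 0, -4/3, -1/3)
  clear (3,1): R3 −= (-3)R1 → (0, 0, 7, 3)
pivot(2,2)=-4: scale R2 → (0, 0, 1, -5/4)
  clear (0,2): R0 −= (-4/3)R2 → (1, 0, 0, -2)
  clear (1,2): R1 −= (3)R2 → (0, 1, 0, 23/4)
  clear (3,2): R3 −= (7)R2 → (0, 0, 0, 47/4)
pivot(3,3)=47/4: scale R3 → (0, 0, 0, 1)
  clear (0,3): R0 −= (-2)R3 → (1, 0, 0, 0)
  clear (1,3): R1 −= (23/4)R3 → (0, 1, 0, 0)
  clear (2,3): R2 −= (-5/4)R3 → (0, 0, 1, 0)

pivot columns: 0, 1, 2, 3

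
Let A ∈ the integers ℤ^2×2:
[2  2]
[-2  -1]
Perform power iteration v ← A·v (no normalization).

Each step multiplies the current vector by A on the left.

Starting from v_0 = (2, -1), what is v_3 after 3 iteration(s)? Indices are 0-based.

v_3 = (-6, 5)

v_0 = (2, -1).
v_1 = A·v_0 = (2, -3).
v_2 = A·v_1 = (-2, -1).
v_3 = A·v_2 = (-6, 5).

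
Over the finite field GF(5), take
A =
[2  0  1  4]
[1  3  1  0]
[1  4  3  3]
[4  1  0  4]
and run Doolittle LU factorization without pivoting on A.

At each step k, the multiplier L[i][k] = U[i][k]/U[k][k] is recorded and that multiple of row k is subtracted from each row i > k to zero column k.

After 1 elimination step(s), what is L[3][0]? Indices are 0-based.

L[3][0] = 2

k=0: U[0][0]=2
  eliminate (1,0): mult=3, new row 1: (0, 3, 3, 3); set L[1][0]=3
  eliminate (2,0): mult=3, new row 2: (0, 4, 0, 1); set L[2][0]=3
  eliminate (3,0): mult=2, new row 3: (0, 1, 3, 1); set L[3][0]=2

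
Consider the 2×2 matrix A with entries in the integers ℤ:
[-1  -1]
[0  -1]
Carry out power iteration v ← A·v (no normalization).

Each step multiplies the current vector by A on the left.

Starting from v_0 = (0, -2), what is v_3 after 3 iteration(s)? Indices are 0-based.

v_0 = (0, -2).
v_1 = A·v_0 = (2, 2).
v_2 = A·v_1 = (-4, -2).
v_3 = A·v_2 = (6, 2).

v_3 = (6, 2)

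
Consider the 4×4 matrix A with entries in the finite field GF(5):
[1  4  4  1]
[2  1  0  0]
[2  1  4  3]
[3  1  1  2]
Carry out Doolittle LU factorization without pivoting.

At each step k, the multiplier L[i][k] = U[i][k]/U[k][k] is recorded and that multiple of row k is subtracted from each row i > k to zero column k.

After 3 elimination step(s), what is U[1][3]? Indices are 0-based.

k=0: U[0][0]=1
  eliminate (1,0): mult=2, new row 1: (0, 3, 2, 3); set L[1][0]=2
  eliminate (2,0): mult=2, new row 2: (0, 3, 1, 1); set L[2][0]=2
  eliminate (3,0): mult=3, new row 3: (0, 4, 4, 4); set L[3][0]=3
k=1: U[1][1]=3
  eliminate (2,1): mult=1, new row 2: (0, 0, 4, 3); set L[2][1]=1
  eliminate (3,1): mult=3, new row 3: (0, 0, 3, 0); set L[3][1]=3
k=2: U[2][2]=4
  eliminate (3,2): mult=2, new row 3: (0, 0, 0, 4); set L[3][2]=2

U[1][3] = 3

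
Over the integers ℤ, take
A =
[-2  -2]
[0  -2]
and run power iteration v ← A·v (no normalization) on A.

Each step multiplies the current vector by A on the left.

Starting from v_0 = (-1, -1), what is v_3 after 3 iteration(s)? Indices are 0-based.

v_0 = (-1, -1).
v_1 = A·v_0 = (4, 2).
v_2 = A·v_1 = (-12, -4).
v_3 = A·v_2 = (32, 8).

v_3 = (32, 8)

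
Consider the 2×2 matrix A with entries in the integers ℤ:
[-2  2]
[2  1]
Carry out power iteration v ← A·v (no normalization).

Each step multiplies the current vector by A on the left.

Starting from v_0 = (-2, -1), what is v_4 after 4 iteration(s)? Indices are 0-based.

v_4 = (-110, 23)

v_0 = (-2, -1).
v_1 = A·v_0 = (2, -5).
v_2 = A·v_1 = (-14, -1).
v_3 = A·v_2 = (26, -29).
v_4 = A·v_3 = (-110, 23).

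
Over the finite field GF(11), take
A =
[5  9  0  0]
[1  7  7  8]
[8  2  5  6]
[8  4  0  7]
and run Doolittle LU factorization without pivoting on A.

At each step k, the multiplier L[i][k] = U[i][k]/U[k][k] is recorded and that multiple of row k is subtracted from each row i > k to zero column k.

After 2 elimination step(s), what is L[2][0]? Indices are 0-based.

L[2][0] = 6

[col 0] pivot 5
  R1 -= 9*R0 → (0, 3, 7, 8)  (L[1][0] := 9)
  R2 -= 6*R0 → (0, 3, 5, 6)  (L[2][0] := 6)
  R3 -= 6*R0 → (0, 5, 0, 7)  (L[3][0] := 6)
[col 1] pivot 3
  R2 -= 1*R1 → (0, 0, 9, 9)  (L[2][1] := 1)
  R3 -= 9*R1 → (0, 0, 3, 1)  (L[3][1] := 9)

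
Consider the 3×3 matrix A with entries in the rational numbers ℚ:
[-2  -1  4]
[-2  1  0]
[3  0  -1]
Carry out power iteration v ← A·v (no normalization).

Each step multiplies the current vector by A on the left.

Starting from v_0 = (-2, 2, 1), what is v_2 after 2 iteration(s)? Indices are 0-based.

v_0 = (-2, 2, 1).
v_1 = A·v_0 = (6, 6, -7).
v_2 = A·v_1 = (-46, -6, 25).

v_2 = (-46, -6, 25)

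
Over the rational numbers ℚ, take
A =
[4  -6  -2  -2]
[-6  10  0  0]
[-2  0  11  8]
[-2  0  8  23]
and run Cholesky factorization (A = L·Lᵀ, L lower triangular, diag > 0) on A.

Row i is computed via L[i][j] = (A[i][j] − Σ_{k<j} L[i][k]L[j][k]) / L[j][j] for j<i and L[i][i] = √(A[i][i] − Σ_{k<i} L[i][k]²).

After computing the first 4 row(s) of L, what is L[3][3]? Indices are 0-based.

L[3][3] = 3

Step 1: L[0][0] = √(4) = 2.
  L[1][0] = (-6) / L[0][0] = -3.
Step 2: L[1][1] = √(1) = 1.
  L[2][0] = (-2) / L[0][0] = -1.
  L[2][1] = (-3) / L[1][1] = -3.
Step 3: L[2][2] = √(1) = 1.
  L[3][0] = (-2) / L[0][0] = -1.
  L[3][1] = (-3) / L[1][1] = -3.
  L[3][2] = (-2) / L[2][2] = -2.
Step 4: L[3][3] = √(9) = 3.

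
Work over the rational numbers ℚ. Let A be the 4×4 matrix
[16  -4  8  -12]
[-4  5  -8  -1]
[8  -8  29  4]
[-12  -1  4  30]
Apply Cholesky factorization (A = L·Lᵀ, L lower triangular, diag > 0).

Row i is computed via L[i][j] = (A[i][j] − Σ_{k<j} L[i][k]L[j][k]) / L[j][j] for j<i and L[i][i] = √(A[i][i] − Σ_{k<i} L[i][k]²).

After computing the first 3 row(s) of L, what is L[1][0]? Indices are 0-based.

Step 1: L[0][0] = √(16) = 4.
  L[1][0] = (-4) / L[0][0] = -1.
Step 2: L[1][1] = √(4) = 2.
  L[2][0] = (8) / L[0][0] = 2.
  L[2][1] = (-6) / L[1][1] = -3.
Step 3: L[2][2] = √(16) = 4.

L[1][0] = -1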